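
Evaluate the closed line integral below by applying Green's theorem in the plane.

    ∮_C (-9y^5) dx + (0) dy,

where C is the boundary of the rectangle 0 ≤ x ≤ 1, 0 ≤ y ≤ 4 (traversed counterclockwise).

Green's theorem converts the closed line integral into a double integral over the enclosed region D:

    ∮_C P dx + Q dy = ∬_D (∂Q/∂x - ∂P/∂y) dA.

Here P = -9y^5, Q = 0, so

    ∂Q/∂x = 0,    ∂P/∂y = -45y^4,
    ∂Q/∂x - ∂P/∂y = 45y^4.

D is the region 0 ≤ x ≤ 1, 0 ≤ y ≤ 4. Evaluating the double integral:

    ∬_D (45y^4) dA = ∫_0^{1} ∫_0^{4} (45y^4) dy dx.

Inner (y from 0 to 4): 9216.
Outer (x from 0 to 1): 9216.

Therefore ∮_C P dx + Q dy = 9216.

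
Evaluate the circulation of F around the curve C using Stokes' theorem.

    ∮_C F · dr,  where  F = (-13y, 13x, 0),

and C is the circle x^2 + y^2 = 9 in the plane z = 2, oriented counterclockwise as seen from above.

Let S be the flat disk x^2 + y^2 ≤ 9 in the plane z = 2, with upward unit normal n̂ = ẑ. By Stokes' theorem,

    ∮_C F · dr = ∬_S (∇ × F) · n̂ dS = ∬_D (curl F)_z dA,

where D is the disk x^2 + y^2 ≤ 9.

Compute the curl of F = (-13y, 13x, 0):
    (∇ × F)_x = ∂F_z/∂y - ∂F_y/∂z = 0,
    (∇ × F)_y = ∂F_x/∂z - ∂F_z/∂x = 0,
    (∇ × F)_z = ∂F_y/∂x - ∂F_x/∂y = 26.

On z = 2, (curl F)_z = 26.

Convert to polar (x = r cos θ, y = r sin θ, dA = r dr dθ); the integrand becomes 26, so

    ∬_D (curl F)_z dA = ∫_0^{2π} ∫_0^{3} (26) · r dr dθ.

Inner (r from 0 to 3): 117.
Outer (θ from 0 to 2π): 234π.

Therefore ∮_C F · dr = 234π.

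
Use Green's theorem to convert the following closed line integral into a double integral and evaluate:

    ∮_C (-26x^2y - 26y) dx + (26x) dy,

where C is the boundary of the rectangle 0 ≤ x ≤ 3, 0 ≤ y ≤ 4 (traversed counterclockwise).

Green's theorem converts the closed line integral into a double integral over the enclosed region D:

    ∮_C P dx + Q dy = ∬_D (∂Q/∂x - ∂P/∂y) dA.

Here P = -26x^2y - 26y, Q = 26x, so

    ∂Q/∂x = 26,    ∂P/∂y = -26x^2 - 26,
    ∂Q/∂x - ∂P/∂y = 26x^2 + 52.

D is the region 0 ≤ x ≤ 3, 0 ≤ y ≤ 4. Evaluating the double integral:

    ∬_D (26x^2 + 52) dA = ∫_0^{3} ∫_0^{4} (26x^2 + 52) dy dx.

Inner (y from 0 to 4): 104x^2 + 208.
Outer (x from 0 to 3): 1560.

Therefore ∮_C P dx + Q dy = 1560.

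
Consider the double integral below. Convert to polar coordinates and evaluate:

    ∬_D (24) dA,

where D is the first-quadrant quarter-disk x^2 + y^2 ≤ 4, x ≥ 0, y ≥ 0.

The region D is 0 ≤ r ≤ 2, 0 ≤ θ ≤ π/2 in polar coordinates, where x = r cos(θ), y = r sin(θ), and dA = r dr dθ.

Under the substitution, the integrand becomes 24, so

    ∬_D (24) dA = ∫_{0}^{π/2} ∫_{0}^{2} (24) · r dr dθ.

Inner integral (in r): ∫_{0}^{2} (24) · r dr = 48.

Outer integral (in θ): ∫_{0}^{π/2} (48) dθ = 24π.

Therefore ∬_D (24) dA = 24π.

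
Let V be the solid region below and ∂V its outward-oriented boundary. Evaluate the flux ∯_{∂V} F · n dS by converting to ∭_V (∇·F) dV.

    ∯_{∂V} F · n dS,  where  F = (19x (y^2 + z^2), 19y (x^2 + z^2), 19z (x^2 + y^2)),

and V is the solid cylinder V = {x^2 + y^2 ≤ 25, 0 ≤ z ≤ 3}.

By the divergence theorem,

    ∯_{∂V} F · n dS = ∭_V (∇ · F) dV.

Compute the divergence:
    ∇ · F = ∂F_x/∂x + ∂F_y/∂y + ∂F_z/∂z = 19y^2 + 19z^2 + 19x^2 + 19z^2 + 19x^2 + 19y^2 = 38x^2 + 38y^2 + 38z^2.

In cylindrical coordinates, x = r cos(θ), y = r sin(θ), z = z, dV = r dr dθ dz, with 0 ≤ r ≤ 5, 0 ≤ θ ≤ 2π, 0 ≤ z ≤ 3.

The integrand, after substitution and multiplying by the volume element, becomes (38r^2 + 38z^2) · r, so

    ∭_V (∇·F) dV = ∫_0^{2π} ∫_0^{5} ∫_0^{3} (38r^2 + 38z^2) · r dz dr dθ.

Inner (z from 0 to 3): 114r (r^2 + 3).
Middle (r from 0 to 5): 44175/2.
Outer (θ from 0 to 2π): 44175π.

Therefore ∯_{∂V} F · n dS = 44175π.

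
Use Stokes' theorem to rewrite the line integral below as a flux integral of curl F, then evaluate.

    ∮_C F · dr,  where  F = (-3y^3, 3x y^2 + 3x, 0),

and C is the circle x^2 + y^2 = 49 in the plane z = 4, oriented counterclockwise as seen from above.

Let S be the flat disk x^2 + y^2 ≤ 49 in the plane z = 4, with upward unit normal n̂ = ẑ. By Stokes' theorem,

    ∮_C F · dr = ∬_S (∇ × F) · n̂ dS = ∬_D (curl F)_z dA,

where D is the disk x^2 + y^2 ≤ 49.

Compute the curl of F = (-3y^3, 3x y^2 + 3x, 0):
    (∇ × F)_x = ∂F_z/∂y - ∂F_y/∂z = 0,
    (∇ × F)_y = ∂F_x/∂z - ∂F_z/∂x = 0,
    (∇ × F)_z = ∂F_y/∂x - ∂F_x/∂y = 12y^2 + 3.

On z = 4, (curl F)_z = 12y^2 + 3.

Convert to polar (x = r cos θ, y = r sin θ, dA = r dr dθ); the integrand becomes 12r^2sin(θ)^2 + 3, so

    ∬_D (curl F)_z dA = ∫_0^{2π} ∫_0^{7} (12r^2sin(θ)^2 + 3) · r dr dθ.

Inner (r from 0 to 7): 7203sin(θ)^2 + 147/2.
Outer (θ from 0 to 2π): 7350π.

Therefore ∮_C F · dr = 7350π.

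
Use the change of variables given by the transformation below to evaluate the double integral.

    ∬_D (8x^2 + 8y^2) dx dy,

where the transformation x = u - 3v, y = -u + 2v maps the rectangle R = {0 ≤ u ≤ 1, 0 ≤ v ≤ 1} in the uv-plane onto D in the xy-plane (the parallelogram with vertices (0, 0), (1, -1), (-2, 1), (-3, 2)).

Compute the Jacobian determinant of (x, y) with respect to (u, v):

    ∂(x,y)/∂(u,v) = | 1  -3 | = (1)(2) - (-3)(-1) = -1.
                   | -1  2 |

Its absolute value is |J| = 1 (the area scaling factor).

Substituting x = u - 3v, y = -u + 2v into the integrand,

    8x^2 + 8y^2 → 16u^2 - 80u v + 104v^2,

so the integral becomes

    ∬_R (16u^2 - 80u v + 104v^2) · |J| du dv = ∫_0^1 ∫_0^1 (16u^2 - 80u v + 104v^2) dv du.

Inner (v): 16u^2 - 40u + 104/3.
Outer (u): 20.

Therefore ∬_D (8x^2 + 8y^2) dx dy = 20.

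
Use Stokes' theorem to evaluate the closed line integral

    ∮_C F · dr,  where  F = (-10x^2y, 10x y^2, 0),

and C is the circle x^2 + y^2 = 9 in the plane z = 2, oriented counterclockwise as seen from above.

Let S be the flat disk x^2 + y^2 ≤ 9 in the plane z = 2, with upward unit normal n̂ = ẑ. By Stokes' theorem,

    ∮_C F · dr = ∬_S (∇ × F) · n̂ dS = ∬_D (curl F)_z dA,

where D is the disk x^2 + y^2 ≤ 9.

Compute the curl of F = (-10x^2y, 10x y^2, 0):
    (∇ × F)_x = ∂F_z/∂y - ∂F_y/∂z = 0,
    (∇ × F)_y = ∂F_x/∂z - ∂F_z/∂x = 0,
    (∇ × F)_z = ∂F_y/∂x - ∂F_x/∂y = 10x^2 + 10y^2.

On z = 2, (curl F)_z = 10x^2 + 10y^2.

Convert to polar (x = r cos θ, y = r sin θ, dA = r dr dθ); the integrand becomes 10r^2, so

    ∬_D (curl F)_z dA = ∫_0^{2π} ∫_0^{3} (10r^2) · r dr dθ.

Inner (r from 0 to 3): 405/2.
Outer (θ from 0 to 2π): 405π.

Therefore ∮_C F · dr = 405π.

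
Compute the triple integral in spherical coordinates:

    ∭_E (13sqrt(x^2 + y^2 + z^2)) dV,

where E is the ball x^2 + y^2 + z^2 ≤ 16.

In spherical coordinates, x = ρ sin(φ) cos(θ), y = ρ sin(φ) sin(θ), z = ρ cos(φ), and dV = ρ^2 sin(φ) dρ dφ dθ.

The integrand becomes 13ρ, so

    ∭_E (13sqrt(x^2 + y^2 + z^2)) dV = ∫_{0}^{2π} ∫_{0}^{π} ∫_{0}^{4} (13ρ) · ρ^2 sin(φ) dρ dφ dθ.

Inner (ρ): 832sin(φ).
Middle (φ): 1664.
Outer (θ): 3328π.

Therefore the triple integral equals 3328π.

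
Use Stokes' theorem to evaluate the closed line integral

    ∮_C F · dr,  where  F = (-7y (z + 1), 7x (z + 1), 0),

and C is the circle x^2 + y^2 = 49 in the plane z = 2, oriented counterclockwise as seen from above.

Let S be the flat disk x^2 + y^2 ≤ 49 in the plane z = 2, with upward unit normal n̂ = ẑ. By Stokes' theorem,

    ∮_C F · dr = ∬_S (∇ × F) · n̂ dS = ∬_D (curl F)_z dA,

where D is the disk x^2 + y^2 ≤ 49.

Compute the curl of F = (-7y (z + 1), 7x (z + 1), 0):
    (∇ × F)_x = ∂F_z/∂y - ∂F_y/∂z = -7x,
    (∇ × F)_y = ∂F_x/∂z - ∂F_z/∂x = -7y,
    (∇ × F)_z = ∂F_y/∂x - ∂F_x/∂y = 14z + 14.

On z = 2, (curl F)_z = 42.

Convert to polar (x = r cos θ, y = r sin θ, dA = r dr dθ); the integrand becomes 42, so

    ∬_D (curl F)_z dA = ∫_0^{2π} ∫_0^{7} (42) · r dr dθ.

Inner (r from 0 to 7): 1029.
Outer (θ from 0 to 2π): 2058π.

Therefore ∮_C F · dr = 2058π.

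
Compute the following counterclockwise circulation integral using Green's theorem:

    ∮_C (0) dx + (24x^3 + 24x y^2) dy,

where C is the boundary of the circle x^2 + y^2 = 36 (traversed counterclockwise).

Green's theorem converts the closed line integral into a double integral over the enclosed region D:

    ∮_C P dx + Q dy = ∬_D (∂Q/∂x - ∂P/∂y) dA.

Here P = 0, Q = 24x^3 + 24x y^2, so

    ∂Q/∂x = 72x^2 + 24y^2,    ∂P/∂y = 0,
    ∂Q/∂x - ∂P/∂y = 72x^2 + 24y^2.

D is the region x^2 + y^2 ≤ 36. Evaluating the double integral:

In polar coordinates (x = r cos θ, y = r sin θ, dA = r dr dθ) the integrand becomes 24r^2(cos(2θ) + 2), so

    ∬_D (72x^2 + 24y^2) dA = ∫_0^{2π} ∫_0^{6} (24r^2(cos(2θ) + 2)) · r dr dθ.

Inner (r from 0 to 6): 7776cos(2θ) + 15552.
Outer (θ from 0 to 2π): 31104π.

Therefore ∮_C P dx + Q dy = 31104π.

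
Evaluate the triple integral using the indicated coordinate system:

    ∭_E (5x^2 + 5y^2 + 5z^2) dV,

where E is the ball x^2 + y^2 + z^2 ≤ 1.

In spherical coordinates, x = ρ sin(φ) cos(θ), y = ρ sin(φ) sin(θ), z = ρ cos(φ), and dV = ρ^2 sin(φ) dρ dφ dθ.

The integrand becomes 5ρ^2, so

    ∭_E (5x^2 + 5y^2 + 5z^2) dV = ∫_{0}^{2π} ∫_{0}^{π} ∫_{0}^{1} (5ρ^2) · ρ^2 sin(φ) dρ dφ dθ.

Inner (ρ): sin(φ).
Middle (φ): 2.
Outer (θ): 4π.

Therefore the triple integral equals 4π.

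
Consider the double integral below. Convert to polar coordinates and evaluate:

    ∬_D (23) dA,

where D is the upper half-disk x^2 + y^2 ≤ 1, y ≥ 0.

The region D is 0 ≤ r ≤ 1, 0 ≤ θ ≤ π in polar coordinates, where x = r cos(θ), y = r sin(θ), and dA = r dr dθ.

Under the substitution, the integrand becomes 23, so

    ∬_D (23) dA = ∫_{0}^{π} ∫_{0}^{1} (23) · r dr dθ.

Inner integral (in r): ∫_{0}^{1} (23) · r dr = 23/2.

Outer integral (in θ): ∫_{0}^{π} (23/2) dθ = 23π/2.

Therefore ∬_D (23) dA = 23π/2.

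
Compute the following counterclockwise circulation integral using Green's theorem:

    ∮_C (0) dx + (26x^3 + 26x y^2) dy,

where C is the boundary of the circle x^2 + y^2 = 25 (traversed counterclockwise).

Green's theorem converts the closed line integral into a double integral over the enclosed region D:

    ∮_C P dx + Q dy = ∬_D (∂Q/∂x - ∂P/∂y) dA.

Here P = 0, Q = 26x^3 + 26x y^2, so

    ∂Q/∂x = 78x^2 + 26y^2,    ∂P/∂y = 0,
    ∂Q/∂x - ∂P/∂y = 78x^2 + 26y^2.

D is the region x^2 + y^2 ≤ 25. Evaluating the double integral:

In polar coordinates (x = r cos θ, y = r sin θ, dA = r dr dθ) the integrand becomes 26r^2(cos(2θ) + 2), so

    ∬_D (78x^2 + 26y^2) dA = ∫_0^{2π} ∫_0^{5} (26r^2(cos(2θ) + 2)) · r dr dθ.

Inner (r from 0 to 5): 24375/2 - 8125sin(θ)^2.
Outer (θ from 0 to 2π): 16250π.

Therefore ∮_C P dx + Q dy = 16250π.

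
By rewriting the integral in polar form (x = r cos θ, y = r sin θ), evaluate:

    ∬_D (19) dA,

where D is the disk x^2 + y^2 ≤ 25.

The region D is 0 ≤ r ≤ 5, 0 ≤ θ ≤ 2π in polar coordinates, where x = r cos(θ), y = r sin(θ), and dA = r dr dθ.

Under the substitution, the integrand becomes 19, so

    ∬_D (19) dA = ∫_{0}^{2π} ∫_{0}^{5} (19) · r dr dθ.

Inner integral (in r): ∫_{0}^{5} (19) · r dr = 475/2.

Outer integral (in θ): ∫_{0}^{2π} (475/2) dθ = 475π.

Therefore ∬_D (19) dA = 475π.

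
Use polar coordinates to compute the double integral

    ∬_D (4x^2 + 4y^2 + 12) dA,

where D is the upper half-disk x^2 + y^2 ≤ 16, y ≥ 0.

The region D is 0 ≤ r ≤ 4, 0 ≤ θ ≤ π in polar coordinates, where x = r cos(θ), y = r sin(θ), and dA = r dr dθ.

Under the substitution, the integrand becomes 4r^2 + 12, so

    ∬_D (4x^2 + 4y^2 + 12) dA = ∫_{0}^{π} ∫_{0}^{4} (4r^2 + 12) · r dr dθ.

Inner integral (in r): ∫_{0}^{4} (4r^2 + 12) · r dr = 352.

Outer integral (in θ): ∫_{0}^{π} (352) dθ = 352π.

Therefore ∬_D (4x^2 + 4y^2 + 12) dA = 352π.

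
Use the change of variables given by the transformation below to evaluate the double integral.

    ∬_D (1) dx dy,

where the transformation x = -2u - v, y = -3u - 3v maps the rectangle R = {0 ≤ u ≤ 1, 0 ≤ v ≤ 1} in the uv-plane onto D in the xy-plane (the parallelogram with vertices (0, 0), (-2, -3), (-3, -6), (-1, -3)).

Compute the Jacobian determinant of (x, y) with respect to (u, v):

    ∂(x,y)/∂(u,v) = | -2  -1 | = (-2)(-3) - (-1)(-3) = 3.
                   | -3  -3 |

Its absolute value is |J| = 3 (the area scaling factor).

Substituting x = -2u - v, y = -3u - 3v into the integrand,

    1 → 1,

so the integral becomes

    ∬_R (1) · |J| du dv = ∫_0^1 ∫_0^1 (3) dv du.

Inner (v): 3.
Outer (u): 3.

Therefore ∬_D (1) dx dy = 3.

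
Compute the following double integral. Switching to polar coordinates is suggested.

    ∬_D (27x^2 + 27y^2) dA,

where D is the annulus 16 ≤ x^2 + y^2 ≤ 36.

The region D is 4 ≤ r ≤ 6, 0 ≤ θ ≤ 2π in polar coordinates, where x = r cos(θ), y = r sin(θ), and dA = r dr dθ.

Under the substitution, the integrand becomes 27r^2, so

    ∬_D (27x^2 + 27y^2) dA = ∫_{0}^{2π} ∫_{4}^{6} (27r^2) · r dr dθ.

Inner integral (in r): ∫_{4}^{6} (27r^2) · r dr = 7020.

Outer integral (in θ): ∫_{0}^{2π} (7020) dθ = 14040π.

Therefore ∬_D (27x^2 + 27y^2) dA = 14040π.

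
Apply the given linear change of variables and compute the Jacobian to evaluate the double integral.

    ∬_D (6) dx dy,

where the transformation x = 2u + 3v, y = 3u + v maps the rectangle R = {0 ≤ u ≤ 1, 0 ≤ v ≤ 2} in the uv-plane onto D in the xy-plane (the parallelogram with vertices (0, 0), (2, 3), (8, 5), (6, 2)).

Compute the Jacobian determinant of (x, y) with respect to (u, v):

    ∂(x,y)/∂(u,v) = | 2  3 | = (2)(1) - (3)(3) = -7.
                   | 3  1 |

Its absolute value is |J| = 7 (the area scaling factor).

Substituting x = 2u + 3v, y = 3u + v into the integrand,

    6 → 6,

so the integral becomes

    ∬_R (6) · |J| du dv = ∫_0^1 ∫_0^2 (42) dv du.

Inner (v): 84.
Outer (u): 84.

Therefore ∬_D (6) dx dy = 84.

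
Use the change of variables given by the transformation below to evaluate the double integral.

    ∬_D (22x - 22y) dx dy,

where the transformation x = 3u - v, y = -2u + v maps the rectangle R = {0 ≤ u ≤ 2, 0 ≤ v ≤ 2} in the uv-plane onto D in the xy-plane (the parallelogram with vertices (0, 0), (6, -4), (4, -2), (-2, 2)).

Compute the Jacobian determinant of (x, y) with respect to (u, v):

    ∂(x,y)/∂(u,v) = | 3  -1 | = (3)(1) - (-1)(-2) = 1.
                   | -2  1 |

Its absolute value is |J| = 1 (the area scaling factor).

Substituting x = 3u - v, y = -2u + v into the integrand,

    22x - 22y → 110u - 44v,

so the integral becomes

    ∬_R (110u - 44v) · |J| du dv = ∫_0^2 ∫_0^2 (110u - 44v) dv du.

Inner (v): 220u - 88.
Outer (u): 264.

Therefore ∬_D (22x - 22y) dx dy = 264.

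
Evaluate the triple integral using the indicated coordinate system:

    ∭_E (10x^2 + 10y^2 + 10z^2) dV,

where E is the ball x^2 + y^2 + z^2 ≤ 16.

In spherical coordinates, x = ρ sin(φ) cos(θ), y = ρ sin(φ) sin(θ), z = ρ cos(φ), and dV = ρ^2 sin(φ) dρ dφ dθ.

The integrand becomes 10ρ^2, so

    ∭_E (10x^2 + 10y^2 + 10z^2) dV = ∫_{0}^{2π} ∫_{0}^{π} ∫_{0}^{4} (10ρ^2) · ρ^2 sin(φ) dρ dφ dθ.

Inner (ρ): 2048sin(φ).
Middle (φ): 4096.
Outer (θ): 8192π.

Therefore the triple integral equals 8192π.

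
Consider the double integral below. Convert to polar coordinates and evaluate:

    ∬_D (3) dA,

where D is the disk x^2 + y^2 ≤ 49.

The region D is 0 ≤ r ≤ 7, 0 ≤ θ ≤ 2π in polar coordinates, where x = r cos(θ), y = r sin(θ), and dA = r dr dθ.

Under the substitution, the integrand becomes 3, so

    ∬_D (3) dA = ∫_{0}^{2π} ∫_{0}^{7} (3) · r dr dθ.

Inner integral (in r): ∫_{0}^{7} (3) · r dr = 147/2.

Outer integral (in θ): ∫_{0}^{2π} (147/2) dθ = 147π.

Therefore ∬_D (3) dA = 147π.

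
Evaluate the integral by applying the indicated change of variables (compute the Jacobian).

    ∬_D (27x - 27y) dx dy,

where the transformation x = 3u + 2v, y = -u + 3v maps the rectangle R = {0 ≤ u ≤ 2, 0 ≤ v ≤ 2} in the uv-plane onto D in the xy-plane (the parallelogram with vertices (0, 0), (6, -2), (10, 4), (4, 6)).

Compute the Jacobian determinant of (x, y) with respect to (u, v):

    ∂(x,y)/∂(u,v) = | 3  2 | = (3)(3) - (2)(-1) = 11.
                   | -1  3 |

Its absolute value is |J| = 11 (the area scaling factor).

Substituting x = 3u + 2v, y = -u + 3v into the integrand,

    27x - 27y → 108u - 27v,

so the integral becomes

    ∬_R (108u - 27v) · |J| du dv = ∫_0^2 ∫_0^2 (1188u - 297v) dv du.

Inner (v): 2376u - 594.
Outer (u): 3564.

Therefore ∬_D (27x - 27y) dx dy = 3564.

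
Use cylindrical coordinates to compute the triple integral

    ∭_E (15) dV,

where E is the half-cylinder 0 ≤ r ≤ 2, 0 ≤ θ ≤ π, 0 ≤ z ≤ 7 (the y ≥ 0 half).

In cylindrical coordinates, x = r cos(θ), y = r sin(θ), z = z, and dV = r dr dθ dz.

The integrand becomes 15, so

    ∭_E (15) dV = ∫_{0}^{π} ∫_{0}^{2} ∫_{0}^{7} (15) · r dz dr dθ.

Inner (z): 105r.
Middle (r from 0 to 2): 210.
Outer (θ): 210π.

Therefore the triple integral equals 210π.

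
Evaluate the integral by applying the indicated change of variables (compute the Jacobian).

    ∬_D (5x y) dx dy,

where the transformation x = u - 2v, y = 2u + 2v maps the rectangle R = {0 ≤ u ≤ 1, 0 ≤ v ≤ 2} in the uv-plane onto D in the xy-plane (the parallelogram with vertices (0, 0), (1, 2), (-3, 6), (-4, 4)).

Compute the Jacobian determinant of (x, y) with respect to (u, v):

    ∂(x,y)/∂(u,v) = | 1  -2 | = (1)(2) - (-2)(2) = 6.
                   | 2  2 |

Its absolute value is |J| = 6 (the area scaling factor).

Substituting x = u - 2v, y = 2u + 2v into the integrand,

    5x y → 10u^2 - 10u v - 20v^2,

so the integral becomes

    ∬_R (10u^2 - 10u v - 20v^2) · |J| du dv = ∫_0^1 ∫_0^2 (60u^2 - 60u v - 120v^2) dv du.

Inner (v): 120u^2 - 120u - 320.
Outer (u): -340.

Therefore ∬_D (5x y) dx dy = -340.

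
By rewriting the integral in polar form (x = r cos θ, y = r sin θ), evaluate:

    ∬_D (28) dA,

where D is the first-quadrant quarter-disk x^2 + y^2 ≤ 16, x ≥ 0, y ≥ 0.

The region D is 0 ≤ r ≤ 4, 0 ≤ θ ≤ π/2 in polar coordinates, where x = r cos(θ), y = r sin(θ), and dA = r dr dθ.

Under the substitution, the integrand becomes 28, so

    ∬_D (28) dA = ∫_{0}^{π/2} ∫_{0}^{4} (28) · r dr dθ.

Inner integral (in r): ∫_{0}^{4} (28) · r dr = 224.

Outer integral (in θ): ∫_{0}^{π/2} (224) dθ = 112π.

Therefore ∬_D (28) dA = 112π.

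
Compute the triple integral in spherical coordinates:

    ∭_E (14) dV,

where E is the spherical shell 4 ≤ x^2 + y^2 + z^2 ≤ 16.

In spherical coordinates, x = ρ sin(φ) cos(θ), y = ρ sin(φ) sin(θ), z = ρ cos(φ), and dV = ρ^2 sin(φ) dρ dφ dθ.

The integrand becomes 14, so

    ∭_E (14) dV = ∫_{0}^{2π} ∫_{0}^{π} ∫_{2}^{4} (14) · ρ^2 sin(φ) dρ dφ dθ.

Inner (ρ): 784sin(φ)/3.
Middle (φ): 1568/3.
Outer (θ): 3136π/3.

Therefore the triple integral equals 3136π/3.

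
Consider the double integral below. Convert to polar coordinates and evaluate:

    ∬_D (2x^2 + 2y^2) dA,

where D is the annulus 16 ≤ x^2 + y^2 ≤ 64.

The region D is 4 ≤ r ≤ 8, 0 ≤ θ ≤ 2π in polar coordinates, where x = r cos(θ), y = r sin(θ), and dA = r dr dθ.

Under the substitution, the integrand becomes 2r^2, so

    ∬_D (2x^2 + 2y^2) dA = ∫_{0}^{2π} ∫_{4}^{8} (2r^2) · r dr dθ.

Inner integral (in r): ∫_{4}^{8} (2r^2) · r dr = 1920.

Outer integral (in θ): ∫_{0}^{2π} (1920) dθ = 3840π.

Therefore ∬_D (2x^2 + 2y^2) dA = 3840π.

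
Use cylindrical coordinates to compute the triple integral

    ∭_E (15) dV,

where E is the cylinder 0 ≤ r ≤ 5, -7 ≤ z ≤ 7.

In cylindrical coordinates, x = r cos(θ), y = r sin(θ), z = z, and dV = r dr dθ dz.

The integrand becomes 15, so

    ∭_E (15) dV = ∫_{0}^{2π} ∫_{0}^{5} ∫_{-7}^{7} (15) · r dz dr dθ.

Inner (z): 210r.
Middle (r from 0 to 5): 2625.
Outer (θ): 5250π.

Therefore the triple integral equals 5250π.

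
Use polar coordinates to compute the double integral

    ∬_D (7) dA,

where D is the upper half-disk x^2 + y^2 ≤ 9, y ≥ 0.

The region D is 0 ≤ r ≤ 3, 0 ≤ θ ≤ π in polar coordinates, where x = r cos(θ), y = r sin(θ), and dA = r dr dθ.

Under the substitution, the integrand becomes 7, so

    ∬_D (7) dA = ∫_{0}^{π} ∫_{0}^{3} (7) · r dr dθ.

Inner integral (in r): ∫_{0}^{3} (7) · r dr = 63/2.

Outer integral (in θ): ∫_{0}^{π} (63/2) dθ = 63π/2.

Therefore ∬_D (7) dA = 63π/2.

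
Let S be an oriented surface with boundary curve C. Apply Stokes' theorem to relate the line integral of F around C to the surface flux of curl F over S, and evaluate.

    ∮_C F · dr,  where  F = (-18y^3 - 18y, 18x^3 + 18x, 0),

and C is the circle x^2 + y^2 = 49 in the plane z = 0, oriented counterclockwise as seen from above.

Let S be the flat disk x^2 + y^2 ≤ 49 in the plane z = 0, with upward unit normal n̂ = ẑ. By Stokes' theorem,

    ∮_C F · dr = ∬_S (∇ × F) · n̂ dS = ∬_D (curl F)_z dA,

where D is the disk x^2 + y^2 ≤ 49.

Compute the curl of F = (-18y^3 - 18y, 18x^3 + 18x, 0):
    (∇ × F)_x = ∂F_z/∂y - ∂F_y/∂z = 0,
    (∇ × F)_y = ∂F_x/∂z - ∂F_z/∂x = 0,
    (∇ × F)_z = ∂F_y/∂x - ∂F_x/∂y = 54x^2 + 54y^2 + 36.

On z = 0, (curl F)_z = 54x^2 + 54y^2 + 36.

Convert to polar (x = r cos θ, y = r sin θ, dA = r dr dθ); the integrand becomes 54r^2 + 36, so

    ∬_D (curl F)_z dA = ∫_0^{2π} ∫_0^{7} (54r^2 + 36) · r dr dθ.

Inner (r from 0 to 7): 66591/2.
Outer (θ from 0 to 2π): 66591π.

Therefore ∮_C F · dr = 66591π.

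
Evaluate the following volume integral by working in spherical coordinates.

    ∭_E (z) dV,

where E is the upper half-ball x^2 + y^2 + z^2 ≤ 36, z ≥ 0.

In spherical coordinates, x = ρ sin(φ) cos(θ), y = ρ sin(φ) sin(θ), z = ρ cos(φ), and dV = ρ^2 sin(φ) dρ dφ dθ.

The integrand becomes ρ cos(φ), so

    ∭_E (z) dV = ∫_{0}^{2π} ∫_{0}^{π/2} ∫_{0}^{6} (ρ cos(φ)) · ρ^2 sin(φ) dρ dφ dθ.

Inner (ρ): 162sin(2φ).
Middle (φ): 162.
Outer (θ): 324π.

Therefore the triple integral equals 324π.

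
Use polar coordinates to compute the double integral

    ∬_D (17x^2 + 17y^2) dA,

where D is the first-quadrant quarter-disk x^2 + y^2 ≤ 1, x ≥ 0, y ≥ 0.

The region D is 0 ≤ r ≤ 1, 0 ≤ θ ≤ π/2 in polar coordinates, where x = r cos(θ), y = r sin(θ), and dA = r dr dθ.

Under the substitution, the integrand becomes 17r^2, so

    ∬_D (17x^2 + 17y^2) dA = ∫_{0}^{π/2} ∫_{0}^{1} (17r^2) · r dr dθ.

Inner integral (in r): ∫_{0}^{1} (17r^2) · r dr = 17/4.

Outer integral (in θ): ∫_{0}^{π/2} (17/4) dθ = 17π/8.

Therefore ∬_D (17x^2 + 17y^2) dA = 17π/8.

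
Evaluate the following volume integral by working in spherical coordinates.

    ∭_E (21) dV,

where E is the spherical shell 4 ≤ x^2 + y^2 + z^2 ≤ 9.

In spherical coordinates, x = ρ sin(φ) cos(θ), y = ρ sin(φ) sin(θ), z = ρ cos(φ), and dV = ρ^2 sin(φ) dρ dφ dθ.

The integrand becomes 21, so

    ∭_E (21) dV = ∫_{0}^{2π} ∫_{0}^{π} ∫_{2}^{3} (21) · ρ^2 sin(φ) dρ dφ dθ.

Inner (ρ): 133sin(φ).
Middle (φ): 266.
Outer (θ): 532π.

Therefore the triple integral equals 532π.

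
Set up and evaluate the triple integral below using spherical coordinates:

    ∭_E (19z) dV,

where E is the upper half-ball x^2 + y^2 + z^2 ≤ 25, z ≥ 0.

In spherical coordinates, x = ρ sin(φ) cos(θ), y = ρ sin(φ) sin(θ), z = ρ cos(φ), and dV = ρ^2 sin(φ) dρ dφ dθ.

The integrand becomes 19ρ cos(φ), so

    ∭_E (19z) dV = ∫_{0}^{2π} ∫_{0}^{π/2} ∫_{0}^{5} (19ρ cos(φ)) · ρ^2 sin(φ) dρ dφ dθ.

Inner (ρ): 11875sin(2φ)/8.
Middle (φ): 11875/8.
Outer (θ): 11875π/4.

Therefore the triple integral equals 11875π/4.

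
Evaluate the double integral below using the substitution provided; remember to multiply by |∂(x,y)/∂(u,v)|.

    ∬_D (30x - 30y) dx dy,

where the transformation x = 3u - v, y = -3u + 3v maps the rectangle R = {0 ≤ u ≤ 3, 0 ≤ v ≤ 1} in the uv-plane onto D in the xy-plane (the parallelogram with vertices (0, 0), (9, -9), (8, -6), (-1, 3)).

Compute the Jacobian determinant of (x, y) with respect to (u, v):

    ∂(x,y)/∂(u,v) = | 3  -1 | = (3)(3) - (-1)(-3) = 6.
                   | -3  3 |

Its absolute value is |J| = 6 (the area scaling factor).

Substituting x = 3u - v, y = -3u + 3v into the integrand,

    30x - 30y → 180u - 120v,

so the integral becomes

    ∬_R (180u - 120v) · |J| du dv = ∫_0^3 ∫_0^1 (1080u - 720v) dv du.

Inner (v): 1080u - 360.
Outer (u): 3780.

Therefore ∬_D (30x - 30y) dx dy = 3780.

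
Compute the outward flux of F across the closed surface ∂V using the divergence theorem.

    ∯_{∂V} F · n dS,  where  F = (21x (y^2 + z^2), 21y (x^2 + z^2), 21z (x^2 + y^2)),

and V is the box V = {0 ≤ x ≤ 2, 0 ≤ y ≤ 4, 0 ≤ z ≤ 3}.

By the divergence theorem,

    ∯_{∂V} F · n dS = ∭_V (∇ · F) dV.

Compute the divergence:
    ∇ · F = ∂F_x/∂x + ∂F_y/∂y + ∂F_z/∂z = 21y^2 + 21z^2 + 21x^2 + 21z^2 + 21x^2 + 21y^2 = 42x^2 + 42y^2 + 42z^2.

V is a rectangular box, so dV = dx dy dz with 0 ≤ x ≤ 2, 0 ≤ y ≤ 4, 0 ≤ z ≤ 3.

Integrate (42x^2 + 42y^2 + 42z^2) over V as an iterated integral:

    ∭_V (∇·F) dV = ∫_0^{2} ∫_0^{4} ∫_0^{3} (42x^2 + 42y^2 + 42z^2) dz dy dx.

Inner (z from 0 to 3): 126x^2 + 126y^2 + 378.
Middle (y from 0 to 4): 504x^2 + 4200.
Outer (x from 0 to 2): 9744.

Therefore ∯_{∂V} F · n dS = 9744.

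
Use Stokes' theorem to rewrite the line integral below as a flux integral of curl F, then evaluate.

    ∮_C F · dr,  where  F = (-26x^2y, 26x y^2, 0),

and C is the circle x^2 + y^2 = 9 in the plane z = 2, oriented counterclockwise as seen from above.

Let S be the flat disk x^2 + y^2 ≤ 9 in the plane z = 2, with upward unit normal n̂ = ẑ. By Stokes' theorem,

    ∮_C F · dr = ∬_S (∇ × F) · n̂ dS = ∬_D (curl F)_z dA,

where D is the disk x^2 + y^2 ≤ 9.

Compute the curl of F = (-26x^2y, 26x y^2, 0):
    (∇ × F)_x = ∂F_z/∂y - ∂F_y/∂z = 0,
    (∇ × F)_y = ∂F_x/∂z - ∂F_z/∂x = 0,
    (∇ × F)_z = ∂F_y/∂x - ∂F_x/∂y = 26x^2 + 26y^2.

On z = 2, (curl F)_z = 26x^2 + 26y^2.

Convert to polar (x = r cos θ, y = r sin θ, dA = r dr dθ); the integrand becomes 26r^2, so

    ∬_D (curl F)_z dA = ∫_0^{2π} ∫_0^{3} (26r^2) · r dr dθ.

Inner (r from 0 to 3): 1053/2.
Outer (θ from 0 to 2π): 1053π.

Therefore ∮_C F · dr = 1053π.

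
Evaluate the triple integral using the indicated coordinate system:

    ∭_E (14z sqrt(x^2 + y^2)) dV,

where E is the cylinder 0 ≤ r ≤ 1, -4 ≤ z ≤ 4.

In cylindrical coordinates, x = r cos(θ), y = r sin(θ), z = z, and dV = r dr dθ dz.

The integrand becomes 14r z, so

    ∭_E (14z sqrt(x^2 + y^2)) dV = ∫_{0}^{2π} ∫_{0}^{1} ∫_{-4}^{4} (14r z) · r dz dr dθ.

Inner (z): 0.
Middle (r from 0 to 1): 0.
Outer (θ): 0.

Therefore the triple integral equals 0.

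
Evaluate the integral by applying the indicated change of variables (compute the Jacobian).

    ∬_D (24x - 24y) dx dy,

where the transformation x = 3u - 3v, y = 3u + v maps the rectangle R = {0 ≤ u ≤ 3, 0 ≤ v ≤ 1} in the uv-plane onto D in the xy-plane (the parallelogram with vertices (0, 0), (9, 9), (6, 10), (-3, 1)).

Compute the Jacobian determinant of (x, y) with respect to (u, v):

    ∂(x,y)/∂(u,v) = | 3  -3 | = (3)(1) - (-3)(3) = 12.
                   | 3  1 |

Its absolute value is |J| = 12 (the area scaling factor).

Substituting x = 3u - 3v, y = 3u + v into the integrand,

    24x - 24y → -96v,

so the integral becomes

    ∬_R (-96v) · |J| du dv = ∫_0^3 ∫_0^1 (-1152v) dv du.

Inner (v): -576.
Outer (u): -1728.

Therefore ∬_D (24x - 24y) dx dy = -1728.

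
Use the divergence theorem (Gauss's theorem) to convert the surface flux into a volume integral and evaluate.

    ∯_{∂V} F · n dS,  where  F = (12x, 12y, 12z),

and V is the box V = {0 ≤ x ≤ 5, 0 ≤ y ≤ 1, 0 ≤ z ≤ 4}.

By the divergence theorem,

    ∯_{∂V} F · n dS = ∭_V (∇ · F) dV.

Compute the divergence:
    ∇ · F = ∂F_x/∂x + ∂F_y/∂y + ∂F_z/∂z = 12 + 12 + 12 = 36.

V is a rectangular box, so dV = dx dy dz with 0 ≤ x ≤ 5, 0 ≤ y ≤ 1, 0 ≤ z ≤ 4.

Integrate (36) over V as an iterated integral:

    ∭_V (∇·F) dV = ∫_0^{5} ∫_0^{1} ∫_0^{4} (36) dz dy dx.

Inner (z from 0 to 4): 144.
Middle (y from 0 to 1): 144.
Outer (x from 0 to 5): 720.

Therefore ∯_{∂V} F · n dS = 720.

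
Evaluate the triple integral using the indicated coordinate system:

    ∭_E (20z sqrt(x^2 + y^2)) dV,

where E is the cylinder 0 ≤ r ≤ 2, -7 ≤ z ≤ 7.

In cylindrical coordinates, x = r cos(θ), y = r sin(θ), z = z, and dV = r dr dθ dz.

The integrand becomes 20r z, so

    ∭_E (20z sqrt(x^2 + y^2)) dV = ∫_{0}^{2π} ∫_{0}^{2} ∫_{-7}^{7} (20r z) · r dz dr dθ.

Inner (z): 0.
Middle (r from 0 to 2): 0.
Outer (θ): 0.

Therefore the triple integral equals 0.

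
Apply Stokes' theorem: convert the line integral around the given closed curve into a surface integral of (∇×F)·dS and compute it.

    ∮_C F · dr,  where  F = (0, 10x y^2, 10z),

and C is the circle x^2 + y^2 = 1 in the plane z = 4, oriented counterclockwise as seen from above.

Let S be the flat disk x^2 + y^2 ≤ 1 in the plane z = 4, with upward unit normal n̂ = ẑ. By Stokes' theorem,

    ∮_C F · dr = ∬_S (∇ × F) · n̂ dS = ∬_D (curl F)_z dA,

where D is the disk x^2 + y^2 ≤ 1.

Compute the curl of F = (0, 10x y^2, 10z):
    (∇ × F)_x = ∂F_z/∂y - ∂F_y/∂z = 0,
    (∇ × F)_y = ∂F_x/∂z - ∂F_z/∂x = 0,
    (∇ × F)_z = ∂F_y/∂x - ∂F_x/∂y = 10y^2.

On z = 4, (curl F)_z = 10y^2.

Convert to polar (x = r cos θ, y = r sin θ, dA = r dr dθ); the integrand becomes 10r^2sin(θ)^2, so

    ∬_D (curl F)_z dA = ∫_0^{2π} ∫_0^{1} (10r^2sin(θ)^2) · r dr dθ.

Inner (r from 0 to 1): 5sin(θ)^2/2.
Outer (θ from 0 to 2π): 5π/2.

Therefore ∮_C F · dr = 5π/2.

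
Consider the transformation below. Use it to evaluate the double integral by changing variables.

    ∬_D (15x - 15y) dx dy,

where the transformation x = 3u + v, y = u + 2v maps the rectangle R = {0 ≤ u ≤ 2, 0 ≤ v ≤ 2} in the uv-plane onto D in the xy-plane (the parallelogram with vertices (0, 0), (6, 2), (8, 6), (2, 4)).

Compute the Jacobian determinant of (x, y) with respect to (u, v):

    ∂(x,y)/∂(u,v) = | 3  1 | = (3)(2) - (1)(1) = 5.
                   | 1  2 |

Its absolute value is |J| = 5 (the area scaling factor).

Substituting x = 3u + v, y = u + 2v into the integrand,

    15x - 15y → 30u - 15v,

so the integral becomes

    ∬_R (30u - 15v) · |J| du dv = ∫_0^2 ∫_0^2 (150u - 75v) dv du.

Inner (v): 300u - 150.
Outer (u): 300.

Therefore ∬_D (15x - 15y) dx dy = 300.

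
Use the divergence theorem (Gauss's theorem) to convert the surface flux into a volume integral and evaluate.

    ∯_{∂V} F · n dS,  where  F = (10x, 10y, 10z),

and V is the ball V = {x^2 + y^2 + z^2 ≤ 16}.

By the divergence theorem,

    ∯_{∂V} F · n dS = ∭_V (∇ · F) dV.

Compute the divergence:
    ∇ · F = ∂F_x/∂x + ∂F_y/∂y + ∂F_z/∂z = 10 + 10 + 10 = 30.

In spherical coordinates, x = ρ sin(φ) cos(θ), y = ρ sin(φ) sin(θ), z = ρ cos(φ), dV = ρ^2 sin(φ) dρ dφ dθ, with 0 ≤ ρ ≤ 4, 0 ≤ φ ≤ π, 0 ≤ θ ≤ 2π.

The integrand, after substitution and multiplying by the volume element, becomes (30) · ρ^2 sin(φ), so

    ∭_V (∇·F) dV = ∫_0^{2π} ∫_0^{π} ∫_0^{4} (30) · ρ^2 sin(φ) dρ dφ dθ.

Inner (ρ from 0 to 4): 640sin(φ).
Middle (φ from 0 to π): 1280.
Outer (θ from 0 to 2π): 2560π.

Therefore ∯_{∂V} F · n dS = 2560π.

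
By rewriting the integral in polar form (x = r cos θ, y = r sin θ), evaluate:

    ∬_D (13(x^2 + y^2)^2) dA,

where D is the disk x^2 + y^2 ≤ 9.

The region D is 0 ≤ r ≤ 3, 0 ≤ θ ≤ 2π in polar coordinates, where x = r cos(θ), y = r sin(θ), and dA = r dr dθ.

Under the substitution, the integrand becomes 13r^4, so

    ∬_D (13(x^2 + y^2)^2) dA = ∫_{0}^{2π} ∫_{0}^{3} (13r^4) · r dr dθ.

Inner integral (in r): ∫_{0}^{3} (13r^4) · r dr = 3159/2.

Outer integral (in θ): ∫_{0}^{2π} (3159/2) dθ = 3159π.

Therefore ∬_D (13(x^2 + y^2)^2) dA = 3159π.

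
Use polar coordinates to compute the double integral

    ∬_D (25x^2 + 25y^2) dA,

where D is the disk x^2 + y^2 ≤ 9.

The region D is 0 ≤ r ≤ 3, 0 ≤ θ ≤ 2π in polar coordinates, where x = r cos(θ), y = r sin(θ), and dA = r dr dθ.

Under the substitution, the integrand becomes 25r^2, so

    ∬_D (25x^2 + 25y^2) dA = ∫_{0}^{2π} ∫_{0}^{3} (25r^2) · r dr dθ.

Inner integral (in r): ∫_{0}^{3} (25r^2) · r dr = 2025/4.

Outer integral (in θ): ∫_{0}^{2π} (2025/4) dθ = 2025π/2.

Therefore ∬_D (25x^2 + 25y^2) dA = 2025π/2.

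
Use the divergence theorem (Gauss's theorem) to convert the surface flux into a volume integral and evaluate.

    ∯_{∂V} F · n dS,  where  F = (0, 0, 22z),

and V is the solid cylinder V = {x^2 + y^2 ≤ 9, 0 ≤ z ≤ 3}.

By the divergence theorem,

    ∯_{∂V} F · n dS = ∭_V (∇ · F) dV.

Compute the divergence:
    ∇ · F = ∂F_x/∂x + ∂F_y/∂y + ∂F_z/∂z = 0 + 0 + 22 = 22.

In cylindrical coordinates, x = r cos(θ), y = r sin(θ), z = z, dV = r dr dθ dz, with 0 ≤ r ≤ 3, 0 ≤ θ ≤ 2π, 0 ≤ z ≤ 3.

The integrand, after substitution and multiplying by the volume element, becomes (22) · r, so

    ∭_V (∇·F) dV = ∫_0^{2π} ∫_0^{3} ∫_0^{3} (22) · r dz dr dθ.

Inner (z from 0 to 3): 66r.
Middle (r from 0 to 3): 297.
Outer (θ from 0 to 2π): 594π.

Therefore ∯_{∂V} F · n dS = 594π.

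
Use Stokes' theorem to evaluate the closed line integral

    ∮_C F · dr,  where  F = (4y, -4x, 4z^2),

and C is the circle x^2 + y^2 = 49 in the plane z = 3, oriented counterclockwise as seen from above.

Let S be the flat disk x^2 + y^2 ≤ 49 in the plane z = 3, with upward unit normal n̂ = ẑ. By Stokes' theorem,

    ∮_C F · dr = ∬_S (∇ × F) · n̂ dS = ∬_D (curl F)_z dA,

where D is the disk x^2 + y^2 ≤ 49.

Compute the curl of F = (4y, -4x, 4z^2):
    (∇ × F)_x = ∂F_z/∂y - ∂F_y/∂z = 0,
    (∇ × F)_y = ∂F_x/∂z - ∂F_z/∂x = 0,
    (∇ × F)_z = ∂F_y/∂x - ∂F_x/∂y = -8.

On z = 3, (curl F)_z = -8.

Convert to polar (x = r cos θ, y = r sin θ, dA = r dr dθ); the integrand becomes -8, so

    ∬_D (curl F)_z dA = ∫_0^{2π} ∫_0^{7} (-8) · r dr dθ.

Inner (r from 0 to 7): -196.
Outer (θ from 0 to 2π): -392π.

Therefore ∮_C F · dr = -392π.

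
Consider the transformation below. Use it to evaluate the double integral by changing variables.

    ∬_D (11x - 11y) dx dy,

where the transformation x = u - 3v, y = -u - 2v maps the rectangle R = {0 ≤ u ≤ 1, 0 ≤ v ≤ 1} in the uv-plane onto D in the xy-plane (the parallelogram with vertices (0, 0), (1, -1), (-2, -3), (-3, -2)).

Compute the Jacobian determinant of (x, y) with respect to (u, v):

    ∂(x,y)/∂(u,v) = | 1  -3 | = (1)(-2) - (-3)(-1) = -5.
                   | -1  -2 |

Its absolute value is |J| = 5 (the area scaling factor).

Substituting x = u - 3v, y = -u - 2v into the integrand,

    11x - 11y → 22u - 11v,

so the integral becomes

    ∬_R (22u - 11v) · |J| du dv = ∫_0^1 ∫_0^1 (110u - 55v) dv du.

Inner (v): 110u - 55/2.
Outer (u): 55/2.

Therefore ∬_D (11x - 11y) dx dy = 55/2.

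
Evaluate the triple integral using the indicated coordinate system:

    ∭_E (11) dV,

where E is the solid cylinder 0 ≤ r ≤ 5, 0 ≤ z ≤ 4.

In cylindrical coordinates, x = r cos(θ), y = r sin(θ), z = z, and dV = r dr dθ dz.

The integrand becomes 11, so

    ∭_E (11) dV = ∫_{0}^{2π} ∫_{0}^{5} ∫_{0}^{4} (11) · r dz dr dθ.

Inner (z): 44r.
Middle (r from 0 to 5): 550.
Outer (θ): 1100π.

Therefore the triple integral equals 1100π.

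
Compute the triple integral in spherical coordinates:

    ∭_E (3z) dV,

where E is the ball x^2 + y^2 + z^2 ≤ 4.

In spherical coordinates, x = ρ sin(φ) cos(θ), y = ρ sin(φ) sin(θ), z = ρ cos(φ), and dV = ρ^2 sin(φ) dρ dφ dθ.

The integrand becomes 3ρ cos(φ), so

    ∭_E (3z) dV = ∫_{0}^{2π} ∫_{0}^{π} ∫_{0}^{2} (3ρ cos(φ)) · ρ^2 sin(φ) dρ dφ dθ.

Inner (ρ): 6sin(2φ).
Middle (φ): 0.
Outer (θ): 0.

Therefore the triple integral equals 0.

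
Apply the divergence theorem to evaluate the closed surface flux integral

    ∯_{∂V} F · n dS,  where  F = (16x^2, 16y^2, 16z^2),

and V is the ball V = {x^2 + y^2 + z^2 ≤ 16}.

By the divergence theorem,

    ∯_{∂V} F · n dS = ∭_V (∇ · F) dV.

Compute the divergence:
    ∇ · F = ∂F_x/∂x + ∂F_y/∂y + ∂F_z/∂z = 32x + 32y + 32z.

In spherical coordinates, x = ρ sin(φ) cos(θ), y = ρ sin(φ) sin(θ), z = ρ cos(φ), dV = ρ^2 sin(φ) dρ dφ dθ, with 0 ≤ ρ ≤ 4, 0 ≤ φ ≤ π, 0 ≤ θ ≤ 2π.

The integrand, after substitution and multiplying by the volume element, becomes (32ρ (sqrt(2)sin(φ)sin(θ + π/4) + cos(φ))) · ρ^2 sin(φ), so

    ∭_V (∇·F) dV = ∫_0^{2π} ∫_0^{π} ∫_0^{4} (32ρ (sqrt(2)sin(φ)sin(θ + π/4) + cos(φ))) · ρ^2 sin(φ) dρ dφ dθ.

Inner (ρ from 0 to 4): 2048(sqrt(2)sin(φ)sin(θ + π/4) + cos(φ))sin(φ).
Middle (φ from 0 to π): 1024sqrt(2)π sin(θ + π/4).
Outer (θ from 0 to 2π): 0.

Therefore ∯_{∂V} F · n dS = 0.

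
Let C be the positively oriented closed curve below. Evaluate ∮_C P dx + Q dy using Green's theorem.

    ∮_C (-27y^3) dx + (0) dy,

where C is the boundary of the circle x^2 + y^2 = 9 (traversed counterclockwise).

Green's theorem converts the closed line integral into a double integral over the enclosed region D:

    ∮_C P dx + Q dy = ∬_D (∂Q/∂x - ∂P/∂y) dA.

Here P = -27y^3, Q = 0, so

    ∂Q/∂x = 0,    ∂P/∂y = -81y^2,
    ∂Q/∂x - ∂P/∂y = 81y^2.

D is the region x^2 + y^2 ≤ 9. Evaluating the double integral:

In polar coordinates (x = r cos θ, y = r sin θ, dA = r dr dθ) the integrand becomes 81r^2sin(θ)^2, so

    ∬_D (81y^2) dA = ∫_0^{2π} ∫_0^{3} (81r^2sin(θ)^2) · r dr dθ.

Inner (r from 0 to 3): 6561sin(θ)^2/4.
Outer (θ from 0 to 2π): 6561π/4.

Therefore ∮_C P dx + Q dy = 6561π/4.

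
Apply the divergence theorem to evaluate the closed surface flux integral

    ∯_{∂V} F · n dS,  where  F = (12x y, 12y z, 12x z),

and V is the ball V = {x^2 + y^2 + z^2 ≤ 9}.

By the divergence theorem,

    ∯_{∂V} F · n dS = ∭_V (∇ · F) dV.

Compute the divergence:
    ∇ · F = ∂F_x/∂x + ∂F_y/∂y + ∂F_z/∂z = 12y + 12z + 12x = 12x + 12y + 12z.

In spherical coordinates, x = ρ sin(φ) cos(θ), y = ρ sin(φ) sin(θ), z = ρ cos(φ), dV = ρ^2 sin(φ) dρ dφ dθ, with 0 ≤ ρ ≤ 3, 0 ≤ φ ≤ π, 0 ≤ θ ≤ 2π.

The integrand, after substitution and multiplying by the volume element, becomes (12ρ (sqrt(2)sin(φ)sin(θ + π/4) + cos(φ))) · ρ^2 sin(φ), so

    ∭_V (∇·F) dV = ∫_0^{2π} ∫_0^{π} ∫_0^{3} (12ρ (sqrt(2)sin(φ)sin(θ + π/4) + cos(φ))) · ρ^2 sin(φ) dρ dφ dθ.

Inner (ρ from 0 to 3): 243(sqrt(2)sin(φ)sin(θ + π/4) + cos(φ))sin(φ).
Middle (φ from 0 to π): 243sqrt(2)π sin(θ + π/4)/2.
Outer (θ from 0 to 2π): 0.

Therefore ∯_{∂V} F · n dS = 0.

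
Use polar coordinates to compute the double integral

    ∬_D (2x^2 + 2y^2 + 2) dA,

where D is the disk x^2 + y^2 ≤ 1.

The region D is 0 ≤ r ≤ 1, 0 ≤ θ ≤ 2π in polar coordinates, where x = r cos(θ), y = r sin(θ), and dA = r dr dθ.

Under the substitution, the integrand becomes 2r^2 + 2, so

    ∬_D (2x^2 + 2y^2 + 2) dA = ∫_{0}^{2π} ∫_{0}^{1} (2r^2 + 2) · r dr dθ.

Inner integral (in r): ∫_{0}^{1} (2r^2 + 2) · r dr = 3/2.

Outer integral (in θ): ∫_{0}^{2π} (3/2) dθ = 3π.

Therefore ∬_D (2x^2 + 2y^2 + 2) dA = 3π.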